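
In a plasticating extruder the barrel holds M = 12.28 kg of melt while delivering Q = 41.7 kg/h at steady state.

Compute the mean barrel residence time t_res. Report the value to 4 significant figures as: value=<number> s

Convert throughput: Q = 41.7 kg/h = 41.7/3600 = 0.0115833 kg/s
t_res = M / Q_s = 12.28 / 0.0115833 = 1060.14 s

value=1060. s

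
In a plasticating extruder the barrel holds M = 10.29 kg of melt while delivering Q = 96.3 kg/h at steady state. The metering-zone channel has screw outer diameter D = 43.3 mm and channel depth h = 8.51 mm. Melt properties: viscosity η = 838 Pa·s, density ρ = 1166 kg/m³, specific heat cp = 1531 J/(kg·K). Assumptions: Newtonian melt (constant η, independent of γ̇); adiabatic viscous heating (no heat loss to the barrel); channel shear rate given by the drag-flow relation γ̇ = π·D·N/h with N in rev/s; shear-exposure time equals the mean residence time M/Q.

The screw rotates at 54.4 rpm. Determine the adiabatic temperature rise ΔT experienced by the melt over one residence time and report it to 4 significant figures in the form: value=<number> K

Q_s = Q / 3600 = 96.3 / 3600 = 0.02675 kg/s
Mean residence time: t_res = M/Q_s = 10.29 kg / 0.02675 kg/s = 384.673 s
Convert to SI: D = 0.0433 m, h = 0.00851 m, N = 54.4/60 = 0.906667 rev/s
γ̇ = π·D·N / h = π · 0.0433 · 0.906667 / 0.00851 = 14.4929 s⁻¹
ΔT = η·γ̇²·t_res / (ρ·cp) = 838 · (14.4929)² · 384.673 / (1166 · 1531) = 37.9292 K

value=37.93 K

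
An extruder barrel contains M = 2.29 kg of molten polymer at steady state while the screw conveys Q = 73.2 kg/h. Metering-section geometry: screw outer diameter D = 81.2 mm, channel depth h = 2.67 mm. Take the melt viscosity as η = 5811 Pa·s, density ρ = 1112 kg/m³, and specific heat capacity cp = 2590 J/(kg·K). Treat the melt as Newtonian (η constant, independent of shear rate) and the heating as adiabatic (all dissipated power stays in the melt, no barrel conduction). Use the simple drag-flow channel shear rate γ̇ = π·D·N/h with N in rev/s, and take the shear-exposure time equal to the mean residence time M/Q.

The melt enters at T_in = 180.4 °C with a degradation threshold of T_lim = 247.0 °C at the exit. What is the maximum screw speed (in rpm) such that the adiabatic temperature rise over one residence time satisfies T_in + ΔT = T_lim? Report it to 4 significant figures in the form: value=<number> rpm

value=10.75 rpm

Q_s = Q / 3600 = 73.2 / 3600 = 0.0203333 kg/s
t_res = M / Q_s = 2.29 / 0.0203333 = 112.623 s
Convert to metres: D = 0.0812 m, h = 0.00267 m
Allowable rise: ΔT_a = T_lim − T_in = 247.0 − 180.4 = 66.6 K
γ̇_max² = ΔT_a·ρ·cp/(η·t_res) = 66.6·1112·2590/(5811·112.623) = 293.09 s⁻²
Take the square root: γ̇_max = √(293.09) = 17.1199 s⁻¹
Solve γ̇ = πDN/h for N: N_max = γ̇_max·h/(π·D) = 17.1199 × 0.00267 / (π × 0.0812) = 0.179187 rev/s = 10.7512 rpm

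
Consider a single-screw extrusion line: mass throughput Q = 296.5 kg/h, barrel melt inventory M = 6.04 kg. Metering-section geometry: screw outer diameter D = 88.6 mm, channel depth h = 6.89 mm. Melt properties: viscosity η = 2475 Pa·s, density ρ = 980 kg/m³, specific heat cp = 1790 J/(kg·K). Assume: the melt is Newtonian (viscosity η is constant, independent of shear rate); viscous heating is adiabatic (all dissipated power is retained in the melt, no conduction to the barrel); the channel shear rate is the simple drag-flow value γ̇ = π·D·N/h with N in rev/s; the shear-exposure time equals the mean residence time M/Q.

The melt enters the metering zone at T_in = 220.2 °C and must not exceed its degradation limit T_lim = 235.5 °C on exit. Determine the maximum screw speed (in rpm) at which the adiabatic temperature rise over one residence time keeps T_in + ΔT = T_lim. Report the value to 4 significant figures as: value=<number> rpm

value=18.06 rpm

Throughput in SI: Q_s = 296.5 kg/h ÷ 3600 s/h = 0.0823611 kg/s
t_res = M / Q_s = 6.04 / 0.0823611 = 73.3356 s
Convert to metres: D = 0.0886 m, h = 0.00689 m
Allowable rise: ΔT_a = T_lim − T_in = 235.5 − 220.2 = 15.3 K
Invert ΔT = ηγ̇²t_res/(ρcp) for γ̇: γ̇_max² = ΔT_a ρ cp / (η t_res) = 15.3·980·1790 / (2475·73.3356) = 147.87 s⁻²
Take the square root: γ̇_max = √(147.87) = 12.1602 s⁻¹
N_max = γ̇_max h / (πD) = 12.1602·0.00689/(π·0.0886) = 0.301007 rev/s → ×60 = 18.0604 rpm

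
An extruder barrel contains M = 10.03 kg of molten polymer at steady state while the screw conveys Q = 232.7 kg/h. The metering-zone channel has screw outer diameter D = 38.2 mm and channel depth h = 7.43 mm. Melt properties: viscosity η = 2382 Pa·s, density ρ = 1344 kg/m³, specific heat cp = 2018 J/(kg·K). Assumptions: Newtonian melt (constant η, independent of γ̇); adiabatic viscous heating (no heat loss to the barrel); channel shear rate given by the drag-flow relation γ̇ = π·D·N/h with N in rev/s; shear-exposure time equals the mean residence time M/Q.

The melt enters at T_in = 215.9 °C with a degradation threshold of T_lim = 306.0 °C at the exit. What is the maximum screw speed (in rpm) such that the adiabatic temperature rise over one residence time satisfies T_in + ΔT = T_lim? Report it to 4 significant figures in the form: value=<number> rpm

value=95.52 rpm

Throughput in SI: Q_s = 232.7 kg/h ÷ 3600 s/h = 0.0646389 kg/s
t_res = M / Q_s = 10.03 / 0.0646389 = 155.17 s
D = 38.2 mm = 0.0382 m;  h = 7.43 mm = 0.00743 m
Allowable rise: ΔT_a = T_lim − T_in = 306.0 − 215.9 = 90.1 K
γ̇_max² = ΔT_a·ρ·cp/(η·t_res) = 90.1·1344·2018/(2382·155.17) = 661.145 s⁻²
Take the square root: γ̇_max = √(661.145) = 25.7127 s⁻¹
N_max = γ̇_max·h / (π·D) = 25.7127 · 0.00743 / (π · 0.0382) = 1.59193 rev/s = 95.5158 rpm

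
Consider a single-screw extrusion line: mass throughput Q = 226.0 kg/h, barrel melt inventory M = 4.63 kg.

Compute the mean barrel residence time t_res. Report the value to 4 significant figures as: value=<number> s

value=73.75 s

Throughput in SI: Q_s = 226.0 kg/h ÷ 3600 s/h = 0.0627778 kg/s
t_res = M / Q_s = 4.63 / 0.0627778 = 73.7522 s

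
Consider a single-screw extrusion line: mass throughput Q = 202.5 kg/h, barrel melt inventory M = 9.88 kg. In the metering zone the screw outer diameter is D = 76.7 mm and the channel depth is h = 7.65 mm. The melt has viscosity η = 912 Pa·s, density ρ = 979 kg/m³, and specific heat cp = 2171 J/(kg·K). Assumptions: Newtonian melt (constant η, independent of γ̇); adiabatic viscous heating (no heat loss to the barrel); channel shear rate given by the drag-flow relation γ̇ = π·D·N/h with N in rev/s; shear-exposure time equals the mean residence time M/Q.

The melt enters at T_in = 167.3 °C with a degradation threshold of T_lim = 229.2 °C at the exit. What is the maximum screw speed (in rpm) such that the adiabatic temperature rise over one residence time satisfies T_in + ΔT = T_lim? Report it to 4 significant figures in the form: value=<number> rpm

value=54.59 rpm

Throughput in SI: Q_s = 202.5 kg/h ÷ 3600 s/h = 0.05625 kg/s
Mean residence time: t_res = M/Q_s = 9.88 kg / 0.05625 kg/s = 175.644 s
D = 76.7 mm = 0.0767 m;  h = 7.65 mm = 0.00765 m
ΔT_a = T_lim − T_in = 229.2 − 167.3 = 61.9 K
Invert ΔT = ηγ̇²t_res/(ρcp) for γ̇: γ̇_max² = ΔT_a ρ cp / (η t_res) = 61.9·979·2171 / (912·175.644) = 821.304 s⁻²
Take the square root: γ̇_max = √(821.304) = 28.6584 s⁻¹
N_max = γ̇_max h / (πD) = 28.6584·0.00765/(π·0.0767) = 0.909847 rev/s → ×60 = 54.5908 rpm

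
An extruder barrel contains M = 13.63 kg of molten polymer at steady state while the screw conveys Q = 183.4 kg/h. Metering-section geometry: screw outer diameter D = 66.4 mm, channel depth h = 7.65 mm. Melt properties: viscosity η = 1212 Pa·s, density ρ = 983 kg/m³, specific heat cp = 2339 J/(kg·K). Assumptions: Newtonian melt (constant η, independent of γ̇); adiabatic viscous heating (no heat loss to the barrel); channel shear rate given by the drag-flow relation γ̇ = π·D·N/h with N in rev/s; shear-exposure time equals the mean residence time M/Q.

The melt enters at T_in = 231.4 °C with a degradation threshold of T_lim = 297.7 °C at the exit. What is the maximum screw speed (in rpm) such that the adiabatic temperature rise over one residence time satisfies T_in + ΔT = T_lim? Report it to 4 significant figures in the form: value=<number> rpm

value=47.71 rpm

Q_s = Q / 3600 = 183.4 / 3600 = 0.0509444 kg/s
t_res = M / Q_s = 13.63 ÷ 0.0509444 = 267.546 s
D = 66.4 mm = 0.0664 m;  h = 7.65 mm = 0.00765 m
ΔT_a = T_lim − T_in = 297.7 − 231.4 = 66.3 K
Invert ΔT = ηγ̇²t_res/(ρcp) for γ̇: γ̇_max² = ΔT_a ρ cp / (η t_res) = 66.3·983·2339 / (1212·267.546) = 470.106 s⁻²
γ̇_max = √470.106 = 21.6819 s⁻¹
N_max = γ̇_max·h / (π·D) = 21.6819 · 0.00765 / (π · 0.0664) = 0.795136 rev/s = 47.7081 rpm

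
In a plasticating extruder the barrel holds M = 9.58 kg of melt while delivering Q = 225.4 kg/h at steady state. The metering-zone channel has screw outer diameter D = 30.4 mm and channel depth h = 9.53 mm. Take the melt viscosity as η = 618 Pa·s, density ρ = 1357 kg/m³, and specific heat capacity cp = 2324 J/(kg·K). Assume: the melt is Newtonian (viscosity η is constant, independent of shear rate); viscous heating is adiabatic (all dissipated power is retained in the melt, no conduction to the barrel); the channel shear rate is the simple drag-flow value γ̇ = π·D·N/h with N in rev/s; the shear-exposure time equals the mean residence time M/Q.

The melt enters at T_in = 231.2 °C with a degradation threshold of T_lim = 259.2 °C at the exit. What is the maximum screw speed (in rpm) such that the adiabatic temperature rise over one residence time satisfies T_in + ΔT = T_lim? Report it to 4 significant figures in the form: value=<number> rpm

value=183.0 rpm

Convert throughput: Q = 225.4 kg/h = 225.4/3600 = 0.0626111 kg/s
t_res = M / Q_s = 9.58 ÷ 0.0626111 = 153.008 s
D = 30.4 mm = 0.0304 m;  h = 9.53 mm = 0.00953 m
ΔT_a = T_lim − T_in = 259.2 °C − 231.2 °C = 28 K
γ̇_max² = ΔT_a·ρ·cp/(η·t_res) = 28·1357·2324/(618·153.008) = 933.838 s⁻²
γ̇_max = √933.838 = 30.5588 s⁻¹
N_max = γ̇_max h / (πD) = 30.5588·0.00953/(π·0.0304) = 3.04934 rev/s → ×60 = 182.96 rpm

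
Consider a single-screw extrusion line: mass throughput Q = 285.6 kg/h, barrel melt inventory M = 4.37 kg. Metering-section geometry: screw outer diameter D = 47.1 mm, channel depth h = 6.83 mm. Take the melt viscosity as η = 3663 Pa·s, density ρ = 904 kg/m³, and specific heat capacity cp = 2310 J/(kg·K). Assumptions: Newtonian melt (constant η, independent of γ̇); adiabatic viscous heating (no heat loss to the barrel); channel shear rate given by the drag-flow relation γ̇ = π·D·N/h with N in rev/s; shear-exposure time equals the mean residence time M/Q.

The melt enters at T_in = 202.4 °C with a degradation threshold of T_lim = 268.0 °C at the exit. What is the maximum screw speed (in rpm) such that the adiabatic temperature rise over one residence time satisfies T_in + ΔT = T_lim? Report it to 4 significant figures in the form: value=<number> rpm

Convert throughput: Q = 285.6 kg/h = 285.6/3600 = 0.0793333 kg/s
t_res = M / Q_s = 4.37 ÷ 0.0793333 = 55.084 s
Geometry in SI: D = 47.1 mm → 0.0471 m, h = 6.83 mm → 0.00683 m
ΔT_a = T_lim − T_in = 268.0 °C − 202.4 °C = 65.6 K
γ̇_max² = ΔT_a·ρ·cp/(η·t_res) = 65.6·904·2310/(3663·55.084) = 678.925 s⁻²
γ̇_max = √678.925 = 26.0562 s⁻¹
N_max = γ̇_max h / (πD) = 26.0562·0.00683/(π·0.0471) = 1.20271 rev/s → ×60 = 72.1626 rpm

value=72.16 rpm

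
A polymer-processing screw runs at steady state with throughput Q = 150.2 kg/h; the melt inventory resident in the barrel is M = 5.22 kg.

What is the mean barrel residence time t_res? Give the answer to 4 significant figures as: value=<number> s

value=125.1 s

Q_s = Q / 3600 = 150.2 / 3600 = 0.0417222 kg/s
Mean residence time: t_res = M/Q_s = 5.22 kg / 0.0417222 kg/s = 125.113 s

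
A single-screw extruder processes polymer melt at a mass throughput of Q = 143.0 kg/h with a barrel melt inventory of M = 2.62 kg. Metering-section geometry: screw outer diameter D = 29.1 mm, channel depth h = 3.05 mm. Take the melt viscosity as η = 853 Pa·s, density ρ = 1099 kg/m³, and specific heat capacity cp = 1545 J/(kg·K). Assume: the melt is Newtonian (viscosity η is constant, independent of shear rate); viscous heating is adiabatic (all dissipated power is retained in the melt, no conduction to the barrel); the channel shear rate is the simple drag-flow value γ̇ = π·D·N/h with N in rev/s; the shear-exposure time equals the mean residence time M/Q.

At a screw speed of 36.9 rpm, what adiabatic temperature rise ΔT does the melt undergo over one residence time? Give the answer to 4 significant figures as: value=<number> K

value=11.26 K

Throughput in SI: Q_s = 143.0 kg/h ÷ 3600 s/h = 0.0397222 kg/s
t_res = M / Q_s = 2.62 ÷ 0.0397222 = 65.958 s
D = 29.1 mm = 0.0291 m;  h = 3.05 mm = 0.00305 m;  N = 36.9 rpm / 60 = 0.615 rev/s
Shear rate: γ̇ = πDN/h = π·0.0291·0.615/0.00305 = 18.4339 s⁻¹
Adiabatic rise: ΔT = η γ̇² t_res / (ρ cp) = 853·(18.4339)²·65.958 / (1099·1545) = 11.2597 K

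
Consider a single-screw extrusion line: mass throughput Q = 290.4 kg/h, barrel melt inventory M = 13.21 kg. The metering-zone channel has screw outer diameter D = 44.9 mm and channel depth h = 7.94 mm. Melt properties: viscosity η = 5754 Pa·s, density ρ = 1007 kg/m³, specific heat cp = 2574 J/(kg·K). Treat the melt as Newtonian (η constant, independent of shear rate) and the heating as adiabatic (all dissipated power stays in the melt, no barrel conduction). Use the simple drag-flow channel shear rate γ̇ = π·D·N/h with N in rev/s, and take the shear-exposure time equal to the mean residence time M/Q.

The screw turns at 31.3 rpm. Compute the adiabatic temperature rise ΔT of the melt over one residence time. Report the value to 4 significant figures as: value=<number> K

value=31.22 K

Q_s = Q / 3600 = 290.4 / 3600 = 0.0806667 kg/s
Mean residence time: t_res = M/Q_s = 13.21 kg / 0.0806667 kg/s = 163.76 s
Convert to SI: D = 0.0449 m, h = 0.00794 m, N = 31.3/60 = 0.521667 rev/s
γ̇ = π D N / h = (π)(0.0449)(0.521667) / 0.00794 = 9.26763 s⁻¹
ΔT = η·γ̇²·t_res/(ρ·cp) = [5754 × 9.26763² × 163.76] / [1007 × 2574] = 31.2233 K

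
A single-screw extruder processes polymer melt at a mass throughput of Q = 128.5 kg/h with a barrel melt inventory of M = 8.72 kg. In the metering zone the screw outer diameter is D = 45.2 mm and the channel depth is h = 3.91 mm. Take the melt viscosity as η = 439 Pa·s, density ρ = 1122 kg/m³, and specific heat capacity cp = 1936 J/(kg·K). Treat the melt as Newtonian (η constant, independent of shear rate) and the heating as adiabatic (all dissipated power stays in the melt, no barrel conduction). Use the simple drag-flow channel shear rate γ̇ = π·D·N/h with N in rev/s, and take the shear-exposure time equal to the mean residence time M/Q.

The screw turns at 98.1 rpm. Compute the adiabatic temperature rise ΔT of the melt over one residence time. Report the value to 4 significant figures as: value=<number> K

value=174.1 K

Convert throughput: Q = 128.5 kg/h = 128.5/3600 = 0.0356944 kg/s
t_res = M / Q_s = 8.72 ÷ 0.0356944 = 244.296 s
Geometry in metres: D = 45.2 mm → 0.0452 m, h = 3.91 mm → 0.00391 m; screw speed N = 98.1 rpm = 1.635 rev/s
Shear rate: γ̇ = πDN/h = π·0.0452·1.635/0.00391 = 59.3785 s⁻¹
ΔT = η·γ̇²·t_res / (ρ·cp) = 439 · (59.3785)² · 244.296 / (1122 · 1936) = 174.077 K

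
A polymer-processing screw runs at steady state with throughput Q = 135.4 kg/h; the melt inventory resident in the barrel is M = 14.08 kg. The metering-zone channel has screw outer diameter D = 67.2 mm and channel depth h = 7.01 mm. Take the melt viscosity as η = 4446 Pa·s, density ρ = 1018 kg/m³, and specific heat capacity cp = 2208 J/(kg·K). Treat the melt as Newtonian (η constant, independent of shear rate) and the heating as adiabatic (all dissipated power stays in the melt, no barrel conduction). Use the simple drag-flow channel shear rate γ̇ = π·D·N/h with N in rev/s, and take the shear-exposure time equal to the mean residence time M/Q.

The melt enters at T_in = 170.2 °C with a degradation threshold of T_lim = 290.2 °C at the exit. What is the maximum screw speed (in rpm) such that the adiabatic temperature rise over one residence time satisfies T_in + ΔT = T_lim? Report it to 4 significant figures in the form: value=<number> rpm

value=25.36 rpm

Q_s = Q / 3600 = 135.4 / 3600 = 0.0376111 kg/s
Mean residence time: t_res = M/Q_s = 14.08 kg / 0.0376111 kg/s = 374.357 s
D = 67.2 mm = 0.0672 m;  h = 7.01 mm = 0.00701 m
ΔT_a = T_lim − T_in = 290.2 °C − 170.2 °C = 120 K
Invert ΔT = ηγ̇²t_res/(ρcp) for γ̇: γ̇_max² = ΔT_a ρ cp / (η t_res) = 120·1018·2208 / (4446·374.357) = 162.059 s⁻²
γ̇_max = √162.059 = 12.7302 s⁻¹
N_max = γ̇_max·h / (π·D) = 12.7302 · 0.00701 / (π · 0.0672) = 0.422703 rev/s = 25.3622 rpm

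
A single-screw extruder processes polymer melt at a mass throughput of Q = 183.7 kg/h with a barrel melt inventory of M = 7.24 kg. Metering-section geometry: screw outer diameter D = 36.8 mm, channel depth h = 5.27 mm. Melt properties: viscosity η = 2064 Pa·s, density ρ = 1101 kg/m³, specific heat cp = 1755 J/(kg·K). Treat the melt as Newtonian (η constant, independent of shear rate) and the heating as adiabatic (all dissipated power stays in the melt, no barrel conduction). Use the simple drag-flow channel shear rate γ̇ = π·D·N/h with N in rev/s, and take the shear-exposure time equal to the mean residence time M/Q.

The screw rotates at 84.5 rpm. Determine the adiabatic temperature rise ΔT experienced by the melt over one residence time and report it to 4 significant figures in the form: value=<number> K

Q_s = Q / 3600 = 183.7 / 3600 = 0.0510278 kg/s
t_res = M / Q_s = 7.24 / 0.0510278 = 141.884 s
Geometry in metres: D = 36.8 mm → 0.0368 m, h = 5.27 mm → 0.00527 m; screw speed N = 84.5 rpm = 1.40833 rev/s
γ̇ = π D N / h = (π)(0.0368)(1.40833) / 0.00527 = 30.8953 s⁻¹
ΔT = η·γ̇²·t_res/(ρ·cp) = [2064 × 30.8953² × 141.884] / [1101 × 1755] = 144.665 K

value=144.7 K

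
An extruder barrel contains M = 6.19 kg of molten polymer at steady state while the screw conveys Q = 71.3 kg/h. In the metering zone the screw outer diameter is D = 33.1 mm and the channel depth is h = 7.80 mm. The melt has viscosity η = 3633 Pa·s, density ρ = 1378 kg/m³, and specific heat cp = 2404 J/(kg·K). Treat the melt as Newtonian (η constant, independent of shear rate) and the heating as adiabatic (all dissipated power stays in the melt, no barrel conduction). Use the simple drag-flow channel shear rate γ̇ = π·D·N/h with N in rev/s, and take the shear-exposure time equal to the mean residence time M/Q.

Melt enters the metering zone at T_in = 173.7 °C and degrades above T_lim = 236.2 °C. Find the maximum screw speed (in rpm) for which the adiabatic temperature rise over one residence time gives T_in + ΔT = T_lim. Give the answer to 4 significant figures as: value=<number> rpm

value=60.77 rpm

Convert throughput: Q = 71.3 kg/h = 71.3/3600 = 0.0198056 kg/s
Mean residence time: t_res = M/Q_s = 6.19 kg / 0.0198056 kg/s = 312.539 s
Geometry in SI: D = 33.1 mm → 0.0331 m, h = 7.80 mm → 0.0078 m
ΔT_a = T_lim − T_in = 236.2 − 173.7 = 62.5 K
Invert ΔT = ηγ̇²t_res/(ρcp) for γ̇: γ̇_max² = ΔT_a ρ cp / (η t_res) = 62.5·1378·2404 / (3633·312.539) = 182.345 s⁻²
γ̇_max = sqrt(182.345) = 13.5035 s⁻¹
Solve γ̇ = πDN/h for N: N_max = γ̇_max·h/(π·D) = 13.5035 × 0.0078 / (π × 0.0331) = 1.01289 rev/s = 60.7737 rpm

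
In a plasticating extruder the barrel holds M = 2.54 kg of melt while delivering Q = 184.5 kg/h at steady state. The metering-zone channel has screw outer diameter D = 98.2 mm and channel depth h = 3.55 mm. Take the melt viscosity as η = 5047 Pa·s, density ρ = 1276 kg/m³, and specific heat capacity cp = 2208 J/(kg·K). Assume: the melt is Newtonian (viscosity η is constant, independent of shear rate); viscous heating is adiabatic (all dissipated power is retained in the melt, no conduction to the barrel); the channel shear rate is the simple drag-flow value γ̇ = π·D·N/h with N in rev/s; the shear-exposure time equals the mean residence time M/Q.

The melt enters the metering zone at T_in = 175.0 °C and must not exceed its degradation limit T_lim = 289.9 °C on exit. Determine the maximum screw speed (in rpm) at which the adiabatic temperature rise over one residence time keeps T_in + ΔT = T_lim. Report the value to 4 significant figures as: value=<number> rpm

Q_s = Q / 3600 = 184.5 / 3600 = 0.05125 kg/s
t_res = M / Q_s = 2.54 / 0.05125 = 49.561 s
Convert to metres: D = 0.0982 m, h = 0.00355 m
ΔT_a = T_lim − T_in = 289.9 − 175.0 = 114.9 K
Invert ΔT = ηγ̇²t_res/(ρcp) for γ̇: γ̇_max² = ΔT_a ρ cp / (η t_res) = 114.9·1276·2208 / (5047·49.561) = 1294.19 s⁻²
γ̇_max = sqrt(1294.19) = 35.9748 s⁻¹
Solve γ̇ = πDN/h for N: N_max = γ̇_max·h/(π·D) = 35.9748 × 0.00355 / (π × 0.0982) = 0.413967 rev/s = 24.838 rpm

value=24.84 rpm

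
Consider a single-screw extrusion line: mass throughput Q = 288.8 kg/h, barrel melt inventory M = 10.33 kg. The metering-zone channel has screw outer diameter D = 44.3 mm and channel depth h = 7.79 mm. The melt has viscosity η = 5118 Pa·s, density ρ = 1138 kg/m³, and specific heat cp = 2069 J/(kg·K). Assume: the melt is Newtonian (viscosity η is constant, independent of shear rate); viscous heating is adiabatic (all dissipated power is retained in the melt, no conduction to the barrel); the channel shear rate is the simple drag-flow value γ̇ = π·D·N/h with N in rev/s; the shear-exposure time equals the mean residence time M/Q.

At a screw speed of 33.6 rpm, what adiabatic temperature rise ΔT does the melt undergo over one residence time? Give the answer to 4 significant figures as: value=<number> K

Throughput in SI: Q_s = 288.8 kg/h ÷ 3600 s/h = 0.0802222 kg/s
Mean residence time: t_res = M/Q_s = 10.33 kg / 0.0802222 kg/s = 128.767 s
D = 44.3 mm = 0.0443 m;  h = 7.79 mm = 0.00779 m;  N = 33.6 rpm / 60 = 0.56 rev/s
γ̇ = π D N / h = (π)(0.0443)(0.56) / 0.00779 = 10.0047 s⁻¹
ΔT = η·γ̇²·t_res / (ρ·cp) = 5118 · (10.0047)² · 128.767 / (1138 · 2069) = 28.0163 K

value=28.02 K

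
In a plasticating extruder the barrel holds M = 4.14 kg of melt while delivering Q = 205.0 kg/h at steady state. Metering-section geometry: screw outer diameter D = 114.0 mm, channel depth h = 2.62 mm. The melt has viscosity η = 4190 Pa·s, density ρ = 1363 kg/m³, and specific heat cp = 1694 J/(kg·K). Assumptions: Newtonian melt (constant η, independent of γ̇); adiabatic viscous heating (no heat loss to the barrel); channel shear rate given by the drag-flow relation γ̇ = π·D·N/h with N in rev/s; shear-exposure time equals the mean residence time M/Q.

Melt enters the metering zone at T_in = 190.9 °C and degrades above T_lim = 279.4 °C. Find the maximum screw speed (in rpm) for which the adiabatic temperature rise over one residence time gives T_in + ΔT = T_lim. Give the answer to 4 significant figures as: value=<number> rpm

Convert throughput: Q = 205.0 kg/h = 205.0/3600 = 0.0569444 kg/s
Mean residence time: t_res = M/Q_s = 4.14 kg / 0.0569444 kg/s = 72.7024 s
Geometry in SI: D = 114.0 mm → 0.114 m, h = 2.62 mm → 0.00262 m
ΔT_a = T_lim − T_in = 279.4 °C − 190.9 °C = 88.5 K
Invert ΔT = ηγ̇²t_res/(ρcp) for γ̇: γ̇_max² = ΔT_a ρ cp / (η t_res) = 88.5·1363·1694 / (4190·72.7024) = 670.795 s⁻²
γ̇_max = √670.795 = 25.8997 s⁻¹
N_max = γ̇_max·h / (π·D) = 25.8997 · 0.00262 / (π · 0.114) = 0.18947 rev/s = 11.3682 rpm

value=11.37 rpm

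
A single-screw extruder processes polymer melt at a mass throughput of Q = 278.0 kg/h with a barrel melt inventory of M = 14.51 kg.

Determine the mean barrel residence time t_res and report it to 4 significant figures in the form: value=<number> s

value=187.9 s

Convert throughput: Q = 278.0 kg/h = 278.0/3600 = 0.0772222 kg/s
Mean residence time: t_res = M/Q_s = 14.51 kg / 0.0772222 kg/s = 187.899 s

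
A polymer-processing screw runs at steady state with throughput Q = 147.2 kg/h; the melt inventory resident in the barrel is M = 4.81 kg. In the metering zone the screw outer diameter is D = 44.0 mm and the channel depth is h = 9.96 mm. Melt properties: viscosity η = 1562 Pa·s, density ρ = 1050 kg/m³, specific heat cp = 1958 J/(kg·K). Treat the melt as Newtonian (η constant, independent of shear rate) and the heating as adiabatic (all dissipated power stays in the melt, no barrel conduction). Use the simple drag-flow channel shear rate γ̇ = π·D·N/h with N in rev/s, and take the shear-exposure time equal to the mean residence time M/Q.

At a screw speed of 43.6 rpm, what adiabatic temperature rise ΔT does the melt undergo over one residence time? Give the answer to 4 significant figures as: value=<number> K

value=9.090 K

Q_s = Q / 3600 = 147.2 / 3600 = 0.0408889 kg/s
t_res = M / Q_s = 4.81 / 0.0408889 = 117.636 s
Geometry in metres: D = 44.0 mm → 0.044 m, h = 9.96 mm → 0.00996 m; screw speed N = 43.6 rpm = 0.726667 rev/s
γ̇ = π D N / h = (π)(0.044)(0.726667) / 0.00996 = 10.0851 s⁻¹
Adiabatic rise: ΔT = η γ̇² t_res / (ρ cp) = 1562·(10.0851)²·117.636 / (1050·1958) = 9.09025 K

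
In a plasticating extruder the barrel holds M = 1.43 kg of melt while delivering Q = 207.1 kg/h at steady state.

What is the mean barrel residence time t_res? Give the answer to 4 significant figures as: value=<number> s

Throughput in SI: Q_s = 207.1 kg/h ÷ 3600 s/h = 0.0575278 kg/s
t_res = M / Q_s = 1.43 ÷ 0.0575278 = 24.8576 s

value=24.86 s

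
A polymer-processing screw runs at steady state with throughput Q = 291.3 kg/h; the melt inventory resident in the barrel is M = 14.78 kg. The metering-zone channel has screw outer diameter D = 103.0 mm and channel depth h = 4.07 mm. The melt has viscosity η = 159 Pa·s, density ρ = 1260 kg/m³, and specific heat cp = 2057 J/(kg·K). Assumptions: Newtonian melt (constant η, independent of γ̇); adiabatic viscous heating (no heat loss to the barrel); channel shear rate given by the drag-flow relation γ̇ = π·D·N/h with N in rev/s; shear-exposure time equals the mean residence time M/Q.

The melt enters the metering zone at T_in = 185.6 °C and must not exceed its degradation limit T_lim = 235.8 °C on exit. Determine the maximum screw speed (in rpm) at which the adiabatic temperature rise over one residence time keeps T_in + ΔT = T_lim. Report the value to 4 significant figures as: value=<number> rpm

Throughput in SI: Q_s = 291.3 kg/h ÷ 3600 s/h = 0.0809167 kg/s
Mean residence time: t_res = M/Q_s = 14.78 kg / 0.0809167 kg/s = 182.657 s
D = 103.0 mm = 0.103 m;  h = 4.07 mm = 0.00407 m
Allowable rise: ΔT_a = T_lim − T_in = 235.8 − 185.6 = 50.2 K
Invert ΔT = ηγ̇²t_res/(ρcp) for γ̇: γ̇_max² = ΔT_a ρ cp / (η t_res) = 50.2·1260·2057 / (159·182.657) = 4479.97 s⁻²
Take the square root: γ̇_max = √(4479.97) = 66.9326 s⁻¹
N_max = γ̇_max h / (πD) = 66.9326·0.00407/(π·0.103) = 0.84187 rev/s → ×60 = 50.5122 rpm

value=50.51 rpm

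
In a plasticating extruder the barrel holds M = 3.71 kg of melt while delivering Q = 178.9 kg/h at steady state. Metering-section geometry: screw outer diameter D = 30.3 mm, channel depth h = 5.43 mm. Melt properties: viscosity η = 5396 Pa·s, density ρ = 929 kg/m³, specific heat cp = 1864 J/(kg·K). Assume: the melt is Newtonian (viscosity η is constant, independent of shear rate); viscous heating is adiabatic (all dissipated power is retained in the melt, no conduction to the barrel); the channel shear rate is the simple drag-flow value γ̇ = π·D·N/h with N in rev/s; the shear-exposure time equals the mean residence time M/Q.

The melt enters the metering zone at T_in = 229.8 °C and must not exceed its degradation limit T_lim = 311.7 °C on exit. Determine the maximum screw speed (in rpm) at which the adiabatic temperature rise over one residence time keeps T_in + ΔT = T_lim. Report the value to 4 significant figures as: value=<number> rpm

Throughput in SI: Q_s = 178.9 kg/h ÷ 3600 s/h = 0.0496944 kg/s
Mean residence time: t_res = M/Q_s = 3.71 kg / 0.0496944 kg/s = 74.6562 s
Geometry in SI: D = 30.3 mm → 0.0303 m, h = 5.43 mm → 0.00543 m
ΔT_a = T_lim − T_in = 311.7 °C − 229.8 °C = 81.9 K
Invert ΔT = ηγ̇²t_res/(ρcp) for γ̇: γ̇_max² = ΔT_a ρ cp / (η t_res) = 81.9·929·1864 / (5396·74.6562) = 352.053 s⁻²
γ̇_max = sqrt(352.053) = 18.7631 s⁻¹
Solve γ̇ = πDN/h for N: N_max = γ̇_max·h/(π·D) = 18.7631 × 0.00543 / (π × 0.0303) = 1.07031 rev/s = 64.2188 rpm

value=64.22 rpm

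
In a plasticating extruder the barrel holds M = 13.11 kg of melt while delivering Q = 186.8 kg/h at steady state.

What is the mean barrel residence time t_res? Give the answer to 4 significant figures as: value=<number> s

Throughput in SI: Q_s = 186.8 kg/h ÷ 3600 s/h = 0.0518889 kg/s
t_res = M / Q_s = 13.11 ÷ 0.0518889 = 252.655 s

value=252.7 s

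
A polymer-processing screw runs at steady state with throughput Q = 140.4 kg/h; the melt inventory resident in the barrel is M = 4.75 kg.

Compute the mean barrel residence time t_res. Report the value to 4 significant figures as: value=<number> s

Throughput in SI: Q_s = 140.4 kg/h ÷ 3600 s/h = 0.039 kg/s
Mean residence time: t_res = M/Q_s = 4.75 kg / 0.039 kg/s = 121.795 s

value=121.8 s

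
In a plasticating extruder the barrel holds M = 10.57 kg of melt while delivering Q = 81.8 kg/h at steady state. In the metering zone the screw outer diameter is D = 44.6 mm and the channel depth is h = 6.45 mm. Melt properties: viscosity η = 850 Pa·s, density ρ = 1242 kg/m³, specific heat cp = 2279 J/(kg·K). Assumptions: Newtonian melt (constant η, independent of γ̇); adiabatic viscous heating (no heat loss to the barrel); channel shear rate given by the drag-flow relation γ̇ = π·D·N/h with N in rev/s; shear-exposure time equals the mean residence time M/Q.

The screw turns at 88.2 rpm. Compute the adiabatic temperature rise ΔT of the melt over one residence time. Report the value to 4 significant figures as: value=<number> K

Q_s = Q / 3600 = 81.8 / 3600 = 0.0227222 kg/s
t_res = M / Q_s = 10.57 / 0.0227222 = 465.183 s
Convert to SI: D = 0.0446 m, h = 0.00645 m, N = 88.2/60 = 1.47 rev/s
γ̇ = π·D·N / h = π · 0.0446 · 1.47 / 0.00645 = 31.9332 s⁻¹
ΔT = η·γ̇²·t_res/(ρ·cp) = [850 × 31.9332² × 465.183] / [1242 × 2279] = 142.45 K

value=142.4 K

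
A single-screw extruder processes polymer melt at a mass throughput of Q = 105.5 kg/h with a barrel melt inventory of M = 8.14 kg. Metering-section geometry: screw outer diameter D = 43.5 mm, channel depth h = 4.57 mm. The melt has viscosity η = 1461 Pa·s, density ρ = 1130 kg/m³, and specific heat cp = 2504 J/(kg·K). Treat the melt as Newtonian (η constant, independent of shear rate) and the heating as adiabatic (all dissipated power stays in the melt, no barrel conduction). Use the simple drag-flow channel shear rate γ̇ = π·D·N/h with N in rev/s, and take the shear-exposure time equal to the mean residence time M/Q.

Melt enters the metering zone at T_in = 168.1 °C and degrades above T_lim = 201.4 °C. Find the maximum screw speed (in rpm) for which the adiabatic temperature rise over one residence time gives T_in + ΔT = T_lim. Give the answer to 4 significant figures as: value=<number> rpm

value=30.57 rpm

Convert throughput: Q = 105.5 kg/h = 105.5/3600 = 0.0293056 kg/s
t_res = M / Q_s = 8.14 ÷ 0.0293056 = 277.763 s
D = 43.5 mm = 0.0435 m;  h = 4.57 mm = 0.00457 m
ΔT_a = T_lim − T_in = 201.4 °C − 168.1 °C = 33.3 K
γ̇_max² = ΔT_a·ρ·cp / (η·t_res) = [33.3 × 1130 × 2504] / [1461 × 277.763] = 232.184 s⁻²
Take the square root: γ̇_max = √(232.184) = 15.2376 s⁻¹
N_max = γ̇_max h / (πD) = 15.2376·0.00457/(π·0.0435) = 0.509558 rev/s → ×60 = 30.5735 rpm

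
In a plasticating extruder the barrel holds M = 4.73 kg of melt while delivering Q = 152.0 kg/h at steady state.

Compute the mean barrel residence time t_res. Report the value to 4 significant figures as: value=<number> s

value=112.0 s

Throughput in SI: Q_s = 152.0 kg/h ÷ 3600 s/h = 0.0422222 kg/s
t_res = M / Q_s = 4.73 ÷ 0.0422222 = 112.026 s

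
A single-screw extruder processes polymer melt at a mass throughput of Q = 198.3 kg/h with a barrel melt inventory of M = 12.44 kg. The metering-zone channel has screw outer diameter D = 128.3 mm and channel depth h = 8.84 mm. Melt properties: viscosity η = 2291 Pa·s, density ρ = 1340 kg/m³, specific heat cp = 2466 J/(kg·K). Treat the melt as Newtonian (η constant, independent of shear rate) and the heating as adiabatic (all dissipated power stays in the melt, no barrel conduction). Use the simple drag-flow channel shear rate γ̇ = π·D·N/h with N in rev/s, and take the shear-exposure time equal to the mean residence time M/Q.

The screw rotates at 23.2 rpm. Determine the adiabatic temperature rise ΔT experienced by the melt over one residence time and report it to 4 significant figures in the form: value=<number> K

value=48.67 K

Throughput in SI: Q_s = 198.3 kg/h ÷ 3600 s/h = 0.0550833 kg/s
t_res = M / Q_s = 12.44 ÷ 0.0550833 = 225.84 s
D = 128.3 mm = 0.1283 m;  h = 8.84 mm = 0.00884 m;  N = 23.2 rpm / 60 = 0.386667 rev/s
γ̇ = π·D·N / h = π · 0.1283 · 0.386667 / 0.00884 = 17.6304 s⁻¹
ΔT = η·γ̇²·t_res / (ρ·cp) = 2291 · (17.6304)² · 225.84 / (1340 · 2466) = 48.6687 K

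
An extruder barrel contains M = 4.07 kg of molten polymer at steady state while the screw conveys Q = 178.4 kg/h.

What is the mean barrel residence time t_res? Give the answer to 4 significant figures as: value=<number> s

value=82.13 s

Throughput in SI: Q_s = 178.4 kg/h ÷ 3600 s/h = 0.0495556 kg/s
t_res = M / Q_s = 4.07 ÷ 0.0495556 = 82.13 s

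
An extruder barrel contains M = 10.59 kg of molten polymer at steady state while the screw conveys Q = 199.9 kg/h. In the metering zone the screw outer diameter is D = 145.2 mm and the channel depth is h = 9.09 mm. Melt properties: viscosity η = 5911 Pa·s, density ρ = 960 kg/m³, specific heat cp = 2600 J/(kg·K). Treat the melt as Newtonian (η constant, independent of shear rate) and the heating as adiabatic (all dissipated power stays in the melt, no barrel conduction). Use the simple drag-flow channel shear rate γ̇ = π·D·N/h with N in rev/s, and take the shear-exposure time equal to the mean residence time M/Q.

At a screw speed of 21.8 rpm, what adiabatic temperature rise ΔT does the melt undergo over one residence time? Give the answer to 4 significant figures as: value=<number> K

Throughput in SI: Q_s = 199.9 kg/h ÷ 3600 s/h = 0.0555278 kg/s
t_res = M / Q_s = 10.59 ÷ 0.0555278 = 190.715 s
Convert to SI: D = 0.1452 m, h = 0.00909 m, N = 21.8/60 = 0.363333 rev/s
γ̇ = π D N / h = (π)(0.1452)(0.363333) / 0.00909 = 18.233 s⁻¹
Adiabatic rise: ΔT = η γ̇² t_res / (ρ cp) = 5911·(18.233)²·190.715 / (960·2600) = 150.147 K

value=150.1 K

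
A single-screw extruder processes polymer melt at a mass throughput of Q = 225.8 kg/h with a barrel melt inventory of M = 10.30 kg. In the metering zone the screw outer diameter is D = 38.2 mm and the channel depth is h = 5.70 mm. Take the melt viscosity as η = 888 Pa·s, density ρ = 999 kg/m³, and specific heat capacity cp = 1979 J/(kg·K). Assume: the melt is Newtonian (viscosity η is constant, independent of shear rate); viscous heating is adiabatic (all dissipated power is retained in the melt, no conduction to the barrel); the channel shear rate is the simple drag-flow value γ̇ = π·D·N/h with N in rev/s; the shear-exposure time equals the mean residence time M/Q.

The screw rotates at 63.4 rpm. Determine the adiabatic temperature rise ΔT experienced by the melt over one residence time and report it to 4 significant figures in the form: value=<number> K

Q_s = Q / 3600 = 225.8 / 3600 = 0.0627222 kg/s
t_res = M / Q_s = 10.30 ÷ 0.0627222 = 164.216 s
Convert to SI: D = 0.0382 m, h = 0.0057 m, N = 63.4/60 = 1.05667 rev/s
γ̇ = π D N / h = (π)(0.0382)(1.05667) / 0.0057 = 22.2473 s⁻¹
Adiabatic rise: ΔT = η γ̇² t_res / (ρ cp) = 888·(22.2473)²·164.216 / (999·1979) = 36.5065 K

value=36.51 K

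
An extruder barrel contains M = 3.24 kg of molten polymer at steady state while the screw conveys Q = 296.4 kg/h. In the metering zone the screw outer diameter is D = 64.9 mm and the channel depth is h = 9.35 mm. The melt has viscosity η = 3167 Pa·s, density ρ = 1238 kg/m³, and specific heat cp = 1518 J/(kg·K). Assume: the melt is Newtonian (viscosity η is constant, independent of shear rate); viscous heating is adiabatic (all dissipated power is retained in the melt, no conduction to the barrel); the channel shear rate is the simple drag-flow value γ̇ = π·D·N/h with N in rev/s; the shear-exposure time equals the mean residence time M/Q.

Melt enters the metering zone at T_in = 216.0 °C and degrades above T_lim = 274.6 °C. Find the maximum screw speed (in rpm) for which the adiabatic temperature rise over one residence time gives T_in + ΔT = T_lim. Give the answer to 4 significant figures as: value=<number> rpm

value=81.79 rpm

Q_s = Q / 3600 = 296.4 / 3600 = 0.0823333 kg/s
t_res = M / Q_s = 3.24 ÷ 0.0823333 = 39.3522 s
D = 64.9 mm = 0.0649 m;  h = 9.35 mm = 0.00935 m
Allowable rise: ΔT_a = T_lim − T_in = 274.6 − 216.0 = 58.6 K
γ̇_max² = ΔT_a·ρ·cp / (η·t_res) = [58.6 × 1238 × 1518] / [3167 × 39.3522] = 883.634 s⁻²
Take the square root: γ̇_max = √(883.634) = 29.726 s⁻¹
Solve γ̇ = πDN/h for N: N_max = γ̇_max·h/(π·D) = 29.726 × 0.00935 / (π × 0.0649) = 1.36318 rev/s = 81.7908 rpm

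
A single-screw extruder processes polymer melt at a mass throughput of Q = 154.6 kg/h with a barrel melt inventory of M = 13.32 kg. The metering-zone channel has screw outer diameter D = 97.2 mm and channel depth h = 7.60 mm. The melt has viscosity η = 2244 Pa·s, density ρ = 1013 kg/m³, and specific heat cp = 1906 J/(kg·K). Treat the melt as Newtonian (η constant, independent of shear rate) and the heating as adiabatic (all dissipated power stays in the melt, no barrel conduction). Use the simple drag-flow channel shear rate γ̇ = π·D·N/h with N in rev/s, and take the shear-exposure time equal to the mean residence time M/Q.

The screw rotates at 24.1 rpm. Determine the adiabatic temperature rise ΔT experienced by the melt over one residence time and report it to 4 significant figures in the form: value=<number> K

Convert throughput: Q = 154.6 kg/h = 154.6/3600 = 0.0429444 kg/s
t_res = M / Q_s = 13.32 / 0.0429444 = 310.168 s
D = 97.2 mm = 0.0972 m;  h = 7.60 mm = 0.0076 m;  N = 24.1 rpm / 60 = 0.401667 rev/s
γ̇ = π·D·N / h = π · 0.0972 · 0.401667 / 0.0076 = 16.1387 s⁻¹
ΔT = η·γ̇²·t_res/(ρ·cp) = [2244 × 16.1387² × 310.168] / [1013 × 1906] = 93.8911 K

value=93.89 K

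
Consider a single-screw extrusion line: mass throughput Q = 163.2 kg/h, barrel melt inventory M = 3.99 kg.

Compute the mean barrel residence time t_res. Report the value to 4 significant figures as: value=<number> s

value=88.01 s

Throughput in SI: Q_s = 163.2 kg/h ÷ 3600 s/h = 0.0453333 kg/s
Mean residence time: t_res = M/Q_s = 3.99 kg / 0.0453333 kg/s = 88.0147 s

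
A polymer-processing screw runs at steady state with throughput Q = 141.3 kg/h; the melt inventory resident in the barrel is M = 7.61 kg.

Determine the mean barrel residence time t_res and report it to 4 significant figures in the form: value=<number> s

Convert throughput: Q = 141.3 kg/h = 141.3/3600 = 0.03925 kg/s
t_res = M / Q_s = 7.61 ÷ 0.03925 = 193.885 s

value=193.9 s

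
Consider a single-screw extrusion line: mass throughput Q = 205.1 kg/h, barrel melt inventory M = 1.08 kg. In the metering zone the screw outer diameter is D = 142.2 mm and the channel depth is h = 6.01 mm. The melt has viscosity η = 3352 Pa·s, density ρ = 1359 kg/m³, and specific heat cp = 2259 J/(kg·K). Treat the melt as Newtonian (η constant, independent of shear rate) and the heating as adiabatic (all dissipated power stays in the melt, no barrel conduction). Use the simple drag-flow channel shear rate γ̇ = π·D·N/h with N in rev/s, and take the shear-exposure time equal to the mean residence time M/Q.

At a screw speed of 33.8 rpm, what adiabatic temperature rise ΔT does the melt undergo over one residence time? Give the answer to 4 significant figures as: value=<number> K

value=36.29 K

Throughput in SI: Q_s = 205.1 kg/h ÷ 3600 s/h = 0.0569722 kg/s
t_res = M / Q_s = 1.08 / 0.0569722 = 18.9566 s
Convert to SI: D = 0.1422 m, h = 0.00601 m, N = 33.8/60 = 0.563333 rev/s
γ̇ = π·D·N / h = π · 0.1422 · 0.563333 / 0.00601 = 41.8736 s⁻¹
Adiabatic rise: ΔT = η γ̇² t_res / (ρ cp) = 3352·(41.8736)²·18.9566 / (1359·2259) = 36.2919 K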